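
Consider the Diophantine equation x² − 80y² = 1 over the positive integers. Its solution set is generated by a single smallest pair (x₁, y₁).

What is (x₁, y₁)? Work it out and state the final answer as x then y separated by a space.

9 1

√80 → a₀=8, period (1,16); ℓ=2 even so k=1
a_0=8:  p_0=8·1+0=8,  q_0=8·0+1=1
a_1=1:  p_1=1·8+1=9,  q_1=1·1+0=1
fundamental: x₁=9, y₁=1  (since 81 − 80·1 = 1)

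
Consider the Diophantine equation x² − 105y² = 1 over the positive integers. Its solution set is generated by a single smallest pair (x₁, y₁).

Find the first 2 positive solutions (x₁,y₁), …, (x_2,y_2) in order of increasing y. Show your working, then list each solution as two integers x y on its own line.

41 4
3361 328

√105 = [10; 4,20, …], period ℓ=2 (even) → k=1
k=0  a_k=10  p_k/q_k = 10/1
k=1  a_k=4  p_k/q_k = 41/4
→ (41, 4).  Check: 41²=1681, 105·4²=1680, difference 1.
(x_2, y_2) = (41·41 + 105·4·4, 41·4 + 4·41) = (3361, 328)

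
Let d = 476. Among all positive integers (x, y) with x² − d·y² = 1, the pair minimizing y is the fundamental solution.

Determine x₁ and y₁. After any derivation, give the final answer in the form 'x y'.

√476 = [21; 1,4,2,10,2,4,1,42, …], period ℓ=8 (even) → k=7
k=0  a_k=21  p_k/q_k = 21/1
…
k=4  a_k=10  p_k/q_k = 2509/115
k=5  a_k=2  p_k/q_k = 5258/241
k=6  a_k=4  p_k/q_k = 23541/1079
k=7  a_k=1  p_k/q_k = 28799/1320
→ (28799, 1320).  Check: 28799²=829382401, 476·1320²=829382400, difference 1.

28799 1320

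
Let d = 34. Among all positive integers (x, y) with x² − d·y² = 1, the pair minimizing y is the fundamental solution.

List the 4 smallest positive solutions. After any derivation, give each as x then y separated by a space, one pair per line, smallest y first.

35 6
2449 420
171395 29394
11995201 2057160

√34 → a₀=5, period (1,4,1,10); ℓ=4 even so k=3
i=0: a=5 ⇒ p=5, q=1
…
i=2: a=4 ⇒ p=29, q=5
i=3: a=1 ⇒ p=35, q=6
→ (35, 6).  Check: 35²=1225, 34·6²=1224, difference 1.
(x_2, y_2) = (35·35 + 34·6·6, 35·6 + 6·35) = (2449, 420)
(x_3, y_3) = (35·2449 + 34·6·420, 35·420 + 6·2449) = (171395, 29394)
(x_4, y_4) = (35·171395 + 34·6·29394, 35·29394 + 6·171395) = (11995201, 2057160)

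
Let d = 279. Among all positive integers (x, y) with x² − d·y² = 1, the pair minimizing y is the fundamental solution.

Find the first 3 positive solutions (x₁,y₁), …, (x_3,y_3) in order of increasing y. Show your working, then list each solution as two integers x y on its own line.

d=279: √d = [16; 1,2,2,1,2,2,1,32] (ℓ=8, even), read p_7/q_7
a_0=16:  p_0=16·1+0=16,  q_0=16·0+1=1
…
a_6=2:  p_6=2·451+167=1069,  q_6=2·27+10=64
a_7=1:  p_7=1·1069+451=1520,  q_7=1·64+27=91
fundamental: x₁=1520, y₁=91  (since 2310400 − 279·8281 = 1)
(1520+91√279)^2 = 4620799 + 276640√279
(1520+91√279)^3 = 14047227440 + 840985509√279

1520 91
4620799 276640
14047227440 840985509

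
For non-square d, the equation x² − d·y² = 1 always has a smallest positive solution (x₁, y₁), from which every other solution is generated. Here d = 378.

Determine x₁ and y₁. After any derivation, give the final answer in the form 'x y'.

8749 450

d=378: √d = [19; 2,3,1,4,1,3,2,38] (ℓ=8, even), read p_7/q_7
step 0: (19, 1)  from 19·(1,0) + (0,1)
…
step 2: (136, 7)  from 3·(39,2) + (19,1)
step 3: (175, 9)  from 1·(136,7) + (39,2)
step 4: (836, 43)  from 4·(175,9) + (136,7)
step 5: (1011, 52)  from 1·(836,43) + (175,9)
step 6: (3869, 199)  from 3·(1011,52) + (836,43)
step 7: (8749, 450)  from 2·(3869,199) + (1011,52)
fundamental: x₁=8749, y₁=450  (since 76545001 − 378·202500 = 1)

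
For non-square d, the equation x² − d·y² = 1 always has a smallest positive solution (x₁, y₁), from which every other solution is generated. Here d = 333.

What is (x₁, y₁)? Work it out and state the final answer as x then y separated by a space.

73 4

d=333: √d = [18; 4,36] (ℓ=2, even), read p_1/q_1
a_0=18:  p_0=18·1+0=18,  q_0=18·0+1=1
a_1=4:  p_1=4·18+1=73,  q_1=4·1+0=4
(x₁, y₁) = (73, 4);  73² − 333·4² = 1 ✓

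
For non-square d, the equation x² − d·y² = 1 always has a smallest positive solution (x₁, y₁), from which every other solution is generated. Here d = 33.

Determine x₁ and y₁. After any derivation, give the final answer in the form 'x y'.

23 4

√33 → a₀=5, period (1,2,1,10); ℓ=4 even so k=3
a_0=5:  p_0=5·1+0=5,  q_0=5·0+1=1
…
a_2=2:  p_2=2·6+5=17,  q_2=2·1+1=3
a_3=1:  p_3=1·17+6=23,  q_3=1·3+1=4
fundamental: x₁=23, y₁=4  (since 529 − 33·16 = 1)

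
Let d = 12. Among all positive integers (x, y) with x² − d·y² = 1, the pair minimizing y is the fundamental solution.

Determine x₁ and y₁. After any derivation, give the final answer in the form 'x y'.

d=12: √d = [3; 2,6] (ℓ=2, even), read p_1/q_1
step 0: (3, 1)  from 3·(1,0) + (0,1)
step 1: (7, 2)  from 2·(3,1) + (1,0)
→ (7, 2).  Check: 7²=49, 12·2²=48, difference 1.

7 2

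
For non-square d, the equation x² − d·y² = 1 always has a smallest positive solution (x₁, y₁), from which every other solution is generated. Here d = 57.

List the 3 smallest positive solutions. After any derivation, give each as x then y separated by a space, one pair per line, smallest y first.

[7; 1,1,4,1,1,14] for √57; ℓ=6 ⇒ convergent index 5
k=0  a_k=7  p_k/q_k = 7/1
k=1  a_k=1  p_k/q_k = 8/1
…
k=3  a_k=4  p_k/q_k = 68/9
k=4  a_k=1  p_k/q_k = 83/11
k=5  a_k=1  p_k/q_k = 151/20
fundamental: x₁=151, y₁=20  (since 22801 − 57·400 = 1)
(151+20√57)^2 = 45601 + 6040√57
(151+20√57)^3 = 13771351 + 1824060√57

151 20
45601 6040
13771351 1824060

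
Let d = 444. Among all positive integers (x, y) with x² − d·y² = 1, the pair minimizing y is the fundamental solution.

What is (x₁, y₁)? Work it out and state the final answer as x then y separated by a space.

√444 = [21; 14,42, …], period ℓ=2 (even) → k=1
k=0  a_k=21  p_k/q_k = 21/1
k=1  a_k=14  p_k/q_k = 295/14
(x₁, y₁) = (295, 14);  295² − 444·14² = 1 ✓

295 14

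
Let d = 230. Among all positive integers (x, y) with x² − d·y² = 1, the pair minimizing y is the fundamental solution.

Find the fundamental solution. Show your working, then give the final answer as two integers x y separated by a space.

d=230: √d = [15; 6,30] (ℓ=2, even), read p_1/q_1
a_0=15:  p_0=15·1+0=15,  q_0=15·0+1=1
a_1=6:  p_1=6·15+1=91,  q_1=6·1+0=6
→ (91, 6).  Check: 91²=8281, 230·6²=8280, difference 1.

91 6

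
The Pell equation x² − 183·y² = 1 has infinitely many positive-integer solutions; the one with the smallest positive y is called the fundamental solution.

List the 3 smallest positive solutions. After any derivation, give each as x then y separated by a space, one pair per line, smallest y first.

√183 = [13; 1,1,8,1,1,26, …], period ℓ=6 (even) → k=5
i=0: a=13 ⇒ p=13, q=1
i=1: a=1 ⇒ p=14, q=1
…
i=3: a=8 ⇒ p=230, q=17
i=4: a=1 ⇒ p=257, q=19
i=5: a=1 ⇒ p=487, q=36
→ (487, 36).  Check: 487²=237169, 183·36²=237168, difference 1.
(487+36√183)^2 = 474337 + 35064√183
(487+36√183)^3 = 462003751 + 34152300√183

487 36
474337 35064
462003751 34152300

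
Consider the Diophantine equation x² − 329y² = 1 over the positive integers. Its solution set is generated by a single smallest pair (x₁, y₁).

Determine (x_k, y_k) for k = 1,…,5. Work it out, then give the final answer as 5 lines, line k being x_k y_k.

√329 = [18; 7,4,2,1,1,4,1,1,2,4,7,36, …], period ℓ=12 (even) → k=11
k=0  a_k=18  p_k/q_k = 18/1
…
k=2  a_k=4  p_k/q_k = 526/29
…
k=5  a_k=1  p_k/q_k = 2884/159
…
k=7  a_k=1  p_k/q_k = 16125/889
…
k=10  a_k=4  p_k/q_k = 328794/18127
k=11  a_k=7  p_k/q_k = 2376415/131016
(x₁, y₁) = (2376415, 131016);  2376415² − 329·131016² = 1 ✓
(x_2, y_2) = (2376415·2376415 + 329·131016·131016, 2376415·131016 + 131016·2376415) = (11294696504449, 622696775280)
(x_3, y_3) = (2376415·11294696504449 + 329·131016·622696775280, 2376415·622696775280 + 131016·11294696504449) = (53681772387237964255, 2959571914453911384)
(x_4, y_4) = (2376415·53681772387237964255 + 329·131016·2959571914453911384, 2376415·2959571914453911384 + 131016·53681772387237964255) = (255140338255224918953587201, 14066342182173360946441440)
(x_5, y_5) = (2376415·255140338255224918953587201 + 329·131016·14066342182173360946441440, 2376415·14066342182173360946441440 + 131016·255140338255224918953587201) = (1212638653869526969777790618564575, 66854933113696055535160815363816)

2376415 131016
11294696504449 622696775280
53681772387237964255 2959571914453911384
255140338255224918953587201 14066342182173360946441440
1212638653869526969777790618564575 66854933113696055535160815363816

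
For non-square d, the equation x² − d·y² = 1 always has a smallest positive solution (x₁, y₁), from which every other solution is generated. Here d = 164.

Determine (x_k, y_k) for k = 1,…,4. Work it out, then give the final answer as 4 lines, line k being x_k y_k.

[12; 1,4,6,4,1,24] for √164; ℓ=6 ⇒ convergent index 5
step 0: (12, 1)  from 12·(1,0) + (0,1)
step 1: (13, 1)  from 1·(12,1) + (1,0)
step 2: (64, 5)  from 4·(13,1) + (12,1)
step 3: (397, 31)  from 6·(64,5) + (13,1)
step 4: (1652, 129)  from 4·(397,31) + (64,5)
step 5: (2049, 160)  from 1·(1652,129) + (397,31)
(x₁, y₁) = (2049, 160);  2049² − 164·160² = 1 ✓
(x_2, y_2) = (2049·2049 + 164·160·160, 2049·160 + 160·2049) = (8396801, 655680)
(x_3, y_3) = (2049·8396801 + 164·160·655680, 2049·655680 + 160·8396801) = (34410088449, 2686976480)
(x_4, y_4) = (2049·34410088449 + 164·160·2686976480, 2049·2686976480 + 160·34410088449) = (141012534067201, 11011228959360)

2049 160
8396801 655680
34410088449 2686976480
141012534067201 11011228959360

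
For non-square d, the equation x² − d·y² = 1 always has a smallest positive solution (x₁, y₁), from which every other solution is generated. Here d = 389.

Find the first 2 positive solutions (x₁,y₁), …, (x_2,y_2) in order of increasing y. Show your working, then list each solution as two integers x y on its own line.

d=389: √d = [19; 1,2,1,1,1,1,2,1,38] (ℓ=9, odd), read p_17/q_17
i=0: a=19 ⇒ p=19, q=1
…
i=6: a=1 ⇒ p=355, q=18
i=7: a=2 ⇒ p=927, q=47
…
i=10: a=1 ⇒ p=50925, q=2582
…
i=13: a=1 ⇒ p=353911, q=17944
i=14: a=1 ⇒ p=556329, q=28207
…
i=16: a=2 ⇒ p=2376809, q=120509
i=17: a=1 ⇒ p=3287049, q=166660
fundamental: x₁=3287049, y₁=166660  (since 10804691128401 − 389·27775555600 = 1)
k=2:  x_2 = 3287049·3287049+389·166660·166660 = 21609382256801,  y_2 = 3287049·166660+166660·3287049 = 1095639172680

3287049 166660
21609382256801 1095639172680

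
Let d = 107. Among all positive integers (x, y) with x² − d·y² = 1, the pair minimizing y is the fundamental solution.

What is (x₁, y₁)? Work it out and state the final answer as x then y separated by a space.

962 93

√107 → a₀=10, period (2,1,9,1,2,20); ℓ=6 even so k=5
k=0  a_k=10  p_k/q_k = 10/1
…
k=4  a_k=1  p_k/q_k = 331/32
k=5  a_k=2  p_k/q_k = 962/93
(x₁, y₁) = (962, 93);  962² − 107·93² = 1 ✓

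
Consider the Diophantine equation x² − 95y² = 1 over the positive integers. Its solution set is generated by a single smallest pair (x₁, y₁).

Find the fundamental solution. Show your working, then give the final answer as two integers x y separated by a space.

39 4

√95 = [9; 1,2,1,18, …], period ℓ=4 (even) → k=3
i=0: a=9 ⇒ p=9, q=1
i=1: a=1 ⇒ p=10, q=1
i=2: a=2 ⇒ p=29, q=3
i=3: a=1 ⇒ p=39, q=4
fundamental: x₁=39, y₁=4  (since 1521 − 95·16 = 1)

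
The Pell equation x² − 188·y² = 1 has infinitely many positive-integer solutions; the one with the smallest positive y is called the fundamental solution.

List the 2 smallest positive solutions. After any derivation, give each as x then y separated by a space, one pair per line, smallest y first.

4607 336
42448897 3095904

√188 = [13; 1,2,2,6,2,2,1,26, …], period ℓ=8 (even) → k=7
i=0: a=13 ⇒ p=13, q=1
…
i=2: a=2 ⇒ p=41, q=3
i=3: a=2 ⇒ p=96, q=7
…
i=6: a=2 ⇒ p=3277, q=239
i=7: a=1 ⇒ p=4607, q=336
→ (4607, 336).  Check: 4607²=21224449, 188·336²=21224448, difference 1.
(4607+336√188)^2 = 42448897 + 3095904√188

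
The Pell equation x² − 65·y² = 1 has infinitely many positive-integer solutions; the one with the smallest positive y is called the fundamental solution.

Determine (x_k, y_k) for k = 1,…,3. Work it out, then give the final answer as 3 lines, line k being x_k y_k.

129 16
33281 4128
8586369 1065008

√65 → a₀=8, period (16); ℓ=1 odd so k=1
i=0: a=8 ⇒ p=8, q=1
i=1: a=16 ⇒ p=129, q=16
(x₁, y₁) = (129, 16);  129² − 65·16² = 1 ✓
k=2:  x_2 = 129·129+65·16·16 = 33281,  y_2 = 129·16+16·129 = 4128
k=3:  x_3 = 129·33281+65·16·4128 = 8586369,  y_3 = 129·4128+16·33281 = 1065008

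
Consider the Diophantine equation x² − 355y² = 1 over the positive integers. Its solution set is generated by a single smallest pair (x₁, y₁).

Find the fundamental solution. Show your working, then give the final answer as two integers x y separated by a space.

√355 = [18; 1,5,3,3,1,6,1,3,3,5,1,36, …], period ℓ=12 (even) → k=11
a_0=18:  p_0=18·1+0=18,  q_0=18·0+1=1
…
a_2=5:  p_2=5·19+18=113,  q_2=5·1+1=6
…
a_4=3:  p_4=3·358+113=1187,  q_4=3·19+6=63
a_5=1:  p_5=1·1187+358=1545,  q_5=1·63+19=82
…
a_7=1:  p_7=1·10457+1545=12002,  q_7=1·555+82=637
a_8=3:  p_8=3·12002+10457=46463,  q_8=3·637+555=2466
…
a_10=5:  p_10=5·151391+46463=803418,  q_10=5·8035+2466=42641
a_11=1:  p_11=1·803418+151391=954809,  q_11=1·42641+8035=50676
(x₁, y₁) = (954809, 50676);  954809² − 355·50676² = 1 ✓

954809 50676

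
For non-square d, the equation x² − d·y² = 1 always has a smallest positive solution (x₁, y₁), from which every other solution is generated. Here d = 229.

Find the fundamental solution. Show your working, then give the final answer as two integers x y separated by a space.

5848201 386460

√229 → a₀=15, period (7,1,1,7,30); ℓ=5 odd so k=9
i=0: a=15 ⇒ p=15, q=1
i=1: a=7 ⇒ p=106, q=7
i=2: a=1 ⇒ p=121, q=8
i=3: a=1 ⇒ p=227, q=15
i=4: a=7 ⇒ p=1710, q=113
i=5: a=30 ⇒ p=51527, q=3405
i=6: a=7 ⇒ p=362399, q=23948
i=7: a=1 ⇒ p=413926, q=27353
i=8: a=1 ⇒ p=776325, q=51301
i=9: a=7 ⇒ p=5848201, q=386460
(x₁, y₁) = (5848201, 386460);  5848201² − 229·386460² = 1 ✓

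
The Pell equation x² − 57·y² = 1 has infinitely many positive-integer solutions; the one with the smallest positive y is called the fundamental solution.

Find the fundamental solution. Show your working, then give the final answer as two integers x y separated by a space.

√57 → a₀=7, period (1,1,4,1,1,14); ℓ=6 even so k=5
k=0  a_k=7  p_k/q_k = 7/1
…
k=2  a_k=1  p_k/q_k = 15/2
…
k=4  a_k=1  p_k/q_k = 83/11
k=5  a_k=1  p_k/q_k = 151/20
(x₁, y₁) = (151, 20);  151² − 57·20² = 1 ✓

151 20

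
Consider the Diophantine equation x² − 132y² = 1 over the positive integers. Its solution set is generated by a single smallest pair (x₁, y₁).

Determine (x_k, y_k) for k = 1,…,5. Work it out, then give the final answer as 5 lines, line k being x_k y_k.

d=132: √d = [11; 2,22] (ℓ=2, even), read p_1/q_1
step 0: (11, 1)  from 11·(1,0) + (0,1)
step 1: (23, 2)  from 2·(11,1) + (1,0)
→ (23, 2).  Check: 23²=529, 132·2²=528, difference 1.
(x_2, y_2) = (23·23 + 132·2·2, 23·2 + 2·23) = (1057, 92)
(x_3, y_3) = (23·1057 + 132·2·92, 23·92 + 2·1057) = (48599, 4230)
(x_4, y_4) = (23·48599 + 132·2·4230, 23·4230 + 2·48599) = (2234497, 194488)
(x_5, y_5) = (23·2234497 + 132·2·194488, 23·194488 + 2·2234497) = (102738263, 8942218)

23 2
1057 92
48599 4230
2234497 194488
102738263 8942218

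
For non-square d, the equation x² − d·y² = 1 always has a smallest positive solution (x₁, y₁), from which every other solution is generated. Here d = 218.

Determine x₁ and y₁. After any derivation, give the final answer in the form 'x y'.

d=218: √d = [14; 1,3,3,1,28] (ℓ=5, odd), read p_9/q_9
k=0  a_k=14  p_k/q_k = 14/1
k=1  a_k=1  p_k/q_k = 15/1
…
k=3  a_k=3  p_k/q_k = 192/13
k=4  a_k=1  p_k/q_k = 251/17
k=5  a_k=28  p_k/q_k = 7220/489
k=6  a_k=1  p_k/q_k = 7471/506
…
k=8  a_k=3  p_k/q_k = 96370/6527
k=9  a_k=1  p_k/q_k = 126003/8534
fundamental: x₁=126003, y₁=8534  (since 15876756009 − 218·72829156 = 1)

126003 8534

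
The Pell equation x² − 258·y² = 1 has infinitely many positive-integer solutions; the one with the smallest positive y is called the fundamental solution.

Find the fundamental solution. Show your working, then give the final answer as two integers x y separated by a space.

257 16

√258 = [16; 16,32, …], period ℓ=2 (even) → k=1
a_0=16:  p_0=16·1+0=16,  q_0=16·0+1=1
a_1=16:  p_1=16·16+1=257,  q_1=16·1+0=16
→ (257, 16).  Check: 257²=66049, 258·16²=66048, difference 1.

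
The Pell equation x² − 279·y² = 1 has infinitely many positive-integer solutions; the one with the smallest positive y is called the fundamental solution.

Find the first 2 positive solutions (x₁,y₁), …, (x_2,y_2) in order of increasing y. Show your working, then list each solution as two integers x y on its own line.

√279 → a₀=16, period (1,2,2,1,2,2,1,32); ℓ=8 even so k=7
k=0  a_k=16  p_k/q_k = 16/1
…
k=2  a_k=2  p_k/q_k = 50/3
k=3  a_k=2  p_k/q_k = 117/7
…
k=6  a_k=2  p_k/q_k = 1069/64
k=7  a_k=1  p_k/q_k = 1520/91
→ (1520, 91).  Check: 1520²=2310400, 279·91²=2310399, difference 1.
n=2: (1520,91)∘(1520,91) = (1520·1520+279·91·91, 1520·91+91·1520) = (4620799,276640)

1520 91
4620799 276640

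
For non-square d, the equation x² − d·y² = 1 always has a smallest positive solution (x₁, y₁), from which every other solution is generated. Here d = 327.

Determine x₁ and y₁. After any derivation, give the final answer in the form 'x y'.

217 12

[18; 12,36] for √327; ℓ=2 ⇒ convergent index 1
i=0: a=18 ⇒ p=18, q=1
i=1: a=12 ⇒ p=217, q=12
(x₁, y₁) = (217, 12);  217² − 327·12² = 1 ✓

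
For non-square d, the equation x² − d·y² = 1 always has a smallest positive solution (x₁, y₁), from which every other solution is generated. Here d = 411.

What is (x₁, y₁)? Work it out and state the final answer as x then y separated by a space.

49730 2453

√411 → a₀=20, period (3,1,1,1,19,1,1,1,3,40); ℓ=10 even so k=9
a_0=20:  p_0=20·1+0=20,  q_0=20·0+1=1
a_1=3:  p_1=3·20+1=61,  q_1=3·1+0=3
…
a_4=1:  p_4=1·142+81=223,  q_4=1·7+4=11
…
a_6=1:  p_6=1·4379+223=4602,  q_6=1·216+11=227
a_7=1:  p_7=1·4602+4379=8981,  q_7=1·227+216=443
a_8=1:  p_8=1·8981+4602=13583,  q_8=1·443+227=670
a_9=3:  p_9=3·13583+8981=49730,  q_9=3·670+443=2453
→ (49730, 2453).  Check: 49730²=2473072900, 411·2453²=2473072899, difference 1.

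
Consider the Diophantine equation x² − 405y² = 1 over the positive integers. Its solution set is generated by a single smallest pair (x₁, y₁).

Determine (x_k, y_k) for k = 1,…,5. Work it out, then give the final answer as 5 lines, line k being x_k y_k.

[20; 8,40] for √405; ℓ=2 ⇒ convergent index 1
step 0: (20, 1)  from 20·(1,0) + (0,1)
step 1: (161, 8)  from 8·(20,1) + (1,0)
(x₁, y₁) = (161, 8);  161² − 405·8² = 1 ✓
(x_2, y_2) = (161·161 + 405·8·8, 161·8 + 8·161) = (51841, 2576)
(x_3, y_3) = (161·51841 + 405·8·2576, 161·2576 + 8·51841) = (16692641, 829464)
(x_4, y_4) = (161·16692641 + 405·8·829464, 161·829464 + 8·16692641) = (5374978561, 267084832)
(x_5, y_5) = (161·5374978561 + 405·8·267084832, 161·267084832 + 8·5374978561) = (1730726404001, 86000486440)

161 8
51841 2576
16692641 829464
5374978561 267084832
1730726404001 86000486440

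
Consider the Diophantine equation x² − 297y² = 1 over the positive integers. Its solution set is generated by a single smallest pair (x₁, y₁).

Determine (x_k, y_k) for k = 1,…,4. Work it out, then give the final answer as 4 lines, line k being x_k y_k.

√297 = [17; 4,3,1,1,2,1,1,3,4,34, …], period ℓ=10 (even) → k=9
i=0: a=17 ⇒ p=17, q=1
i=1: a=4 ⇒ p=69, q=4
i=2: a=3 ⇒ p=224, q=13
…
i=4: a=1 ⇒ p=517, q=30
i=5: a=2 ⇒ p=1327, q=77
…
i=7: a=1 ⇒ p=3171, q=184
i=8: a=3 ⇒ p=11357, q=659
i=9: a=4 ⇒ p=48599, q=2820
fundamental: x₁=48599, y₁=2820  (since 2361862801 − 297·7952400 = 1)
k=2:  x_2 = 48599·48599+297·2820·2820 = 4723725601,  y_2 = 48599·2820+2820·48599 = 274098360
k=3:  x_3 = 48599·4723725601+297·2820·274098360 = 459136680917399,  y_3 = 48599·274098360+2820·4723725601 = 26641812392460
k=4:  x_4 = 48599·459136680917399+297·2820·26641812392460 = 44627167107085622401,  y_4 = 48599·26641812392460+2820·459136680917399 = 2589530880648228720

48599 2820
4723725601 274098360
459136680917399 26641812392460
44627167107085622401 2589530880648228720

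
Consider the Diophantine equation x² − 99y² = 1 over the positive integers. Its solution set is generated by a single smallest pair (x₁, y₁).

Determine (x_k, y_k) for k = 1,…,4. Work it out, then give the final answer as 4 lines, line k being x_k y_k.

[9; 1,18] for √99; ℓ=2 ⇒ convergent index 1
step 0: (9, 1)  from 9·(1,0) + (0,1)
step 1: (10, 1)  from 1·(9,1) + (1,0)
→ (10, 1).  Check: 10²=100, 99·1²=99, difference 1.
(10+1√99)^2 = 199 + 20√99
(10+1√99)^3 = 3970 + 399√99
(10+1√99)^4 = 79201 + 7960√99

10 1
199 20
3970 399
79201 7960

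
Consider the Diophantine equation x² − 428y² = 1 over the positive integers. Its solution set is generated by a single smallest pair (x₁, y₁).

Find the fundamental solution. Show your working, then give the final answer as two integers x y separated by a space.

√428 = [20; 1,2,4,1,5,10,5,1,4,2,1,40, …], period ℓ=12 (even) → k=11
i=0: a=20 ⇒ p=20, q=1
i=1: a=1 ⇒ p=21, q=1
i=2: a=2 ⇒ p=62, q=3
i=3: a=4 ⇒ p=269, q=13
…
i=6: a=10 ⇒ p=19571, q=946
i=7: a=5 ⇒ p=99779, q=4823
i=8: a=1 ⇒ p=119350, q=5769
i=9: a=4 ⇒ p=577179, q=27899
i=10: a=2 ⇒ p=1273708, q=61567
i=11: a=1 ⇒ p=1850887, q=89466
fundamental: x₁=1850887, y₁=89466  (since 3425782686769 − 428·8004165156 = 1)

1850887 89466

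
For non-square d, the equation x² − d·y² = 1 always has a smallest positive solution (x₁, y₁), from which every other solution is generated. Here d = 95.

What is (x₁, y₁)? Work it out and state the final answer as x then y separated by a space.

39 4

d=95: √d = [9; 1,2,1,18] (ℓ=4, even), read p_3/q_3
i=0: a=9 ⇒ p=9, q=1
…
i=2: a=2 ⇒ p=29, q=3
i=3: a=1 ⇒ p=39, q=4
(x₁, y₁) = (39, 4);  39² − 95·4² = 1 ✓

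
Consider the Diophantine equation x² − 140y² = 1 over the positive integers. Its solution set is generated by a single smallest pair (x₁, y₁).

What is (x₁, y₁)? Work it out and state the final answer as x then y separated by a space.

[11; 1,4,1,22] for √140; ℓ=4 ⇒ convergent index 3
step 0: (11, 1)  from 11·(1,0) + (0,1)
step 1: (12, 1)  from 1·(11,1) + (1,0)
step 2: (59, 5)  from 4·(12,1) + (11,1)
step 3: (71, 6)  from 1·(59,5) + (12,1)
fundamental: x₁=71, y₁=6  (since 5041 − 140·36 = 1)

71 6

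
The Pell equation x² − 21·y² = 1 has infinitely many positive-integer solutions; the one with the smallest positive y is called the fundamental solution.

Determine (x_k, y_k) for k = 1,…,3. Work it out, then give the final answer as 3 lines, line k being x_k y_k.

55 12
6049 1320
665335 145188

√21 = [4; 1,1,2,1,1,8, …], period ℓ=6 (even) → k=5
i=0: a=4 ⇒ p=4, q=1
i=1: a=1 ⇒ p=5, q=1
i=2: a=1 ⇒ p=9, q=2
i=3: a=2 ⇒ p=23, q=5
i=4: a=1 ⇒ p=32, q=7
i=5: a=1 ⇒ p=55, q=12
fundamental: x₁=55, y₁=12  (since 3025 − 21·144 = 1)
n=2: (55,12)∘(55,12) = (55·55+21·12·12, 55·12+12·55) = (6049,1320)
n=3: (6049,1320)∘(55,12) = (55·6049+21·12·1320, 55·1320+12·6049) = (665335,145188)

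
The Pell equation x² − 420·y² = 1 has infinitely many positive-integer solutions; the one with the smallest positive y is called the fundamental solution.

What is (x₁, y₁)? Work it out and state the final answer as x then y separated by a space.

41 2

√420 = [20; 2,40, …], period ℓ=2 (even) → k=1
i=0: a=20 ⇒ p=20, q=1
i=1: a=2 ⇒ p=41, q=2
(x₁, y₁) = (41, 2);  41² − 420·2² = 1 ✓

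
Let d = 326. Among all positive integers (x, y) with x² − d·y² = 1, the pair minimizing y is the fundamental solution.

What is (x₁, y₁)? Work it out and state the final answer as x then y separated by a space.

√326 → a₀=18, period (18,36); ℓ=2 even so k=1
a_0=18:  p_0=18·1+0=18,  q_0=18·0+1=1
a_1=18:  p_1=18·18+1=325,  q_1=18·1+0=18
(x₁, y₁) = (325, 18);  325² − 326·18² = 1 ✓

325 18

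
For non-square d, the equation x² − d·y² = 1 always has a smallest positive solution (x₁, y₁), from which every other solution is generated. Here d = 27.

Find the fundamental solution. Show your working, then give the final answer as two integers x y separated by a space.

26 5

d=27: √d = [5; 5,10] (ℓ=2, even), read p_1/q_1
k=0  a_k=5  p_k/q_k = 5/1
k=1  a_k=5  p_k/q_k = 26/5
(x₁, y₁) = (26, 5);  26² − 27·5² = 1 ✓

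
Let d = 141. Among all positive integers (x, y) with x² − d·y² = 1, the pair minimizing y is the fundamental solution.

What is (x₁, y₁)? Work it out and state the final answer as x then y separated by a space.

√141 → a₀=11, period (1,6,1,22); ℓ=4 even so k=3
i=0: a=11 ⇒ p=11, q=1
…
i=2: a=6 ⇒ p=83, q=7
i=3: a=1 ⇒ p=95, q=8
fundamental: x₁=95, y₁=8  (since 9025 − 141·64 = 1)

95 8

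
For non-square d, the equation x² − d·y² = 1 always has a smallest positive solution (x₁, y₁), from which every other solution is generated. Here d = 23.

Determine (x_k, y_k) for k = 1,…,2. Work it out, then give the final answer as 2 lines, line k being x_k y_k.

d=23: √d = [4; 1,3,1,8] (ℓ=4, even), read p_3/q_3
step 0: (4, 1)  from 4·(1,0) + (0,1)
…
step 2: (19, 4)  from 3·(5,1) + (4,1)
step 3: (24, 5)  from 1·(19,4) + (5,1)
→ (24, 5).  Check: 24²=576, 23·5²=575, difference 1.
k=2:  x_2 = 24·24+23·5·5 = 1151,  y_2 = 24·5+5·24 = 240

24 5
1151 240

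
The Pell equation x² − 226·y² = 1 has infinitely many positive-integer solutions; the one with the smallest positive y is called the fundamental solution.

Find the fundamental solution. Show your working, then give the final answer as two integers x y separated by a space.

451 30

[15; 30] for √226; ℓ=1 ⇒ convergent index 1
i=0: a=15 ⇒ p=15, q=1
i=1: a=30 ⇒ p=451, q=30
(x₁, y₁) = (451, 30);  451² − 226·30² = 1 ✓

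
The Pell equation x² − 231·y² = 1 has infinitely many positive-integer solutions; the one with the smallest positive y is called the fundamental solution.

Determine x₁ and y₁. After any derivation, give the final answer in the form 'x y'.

76 5

√231 = [15; 5,30, …], period ℓ=2 (even) → k=1
step 0: (15, 1)  from 15·(1,0) + (0,1)
step 1: (76, 5)  from 5·(15,1) + (1,0)
fundamental: x₁=76, y₁=5  (since 5776 − 231·25 = 1)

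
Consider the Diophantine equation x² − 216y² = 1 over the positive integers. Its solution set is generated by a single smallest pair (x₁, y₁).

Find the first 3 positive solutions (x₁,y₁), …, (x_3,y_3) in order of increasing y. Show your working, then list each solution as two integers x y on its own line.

485 33
470449 32010
456335045 31049667

d=216: √d = [14; 1,2,3,2,1,28] (ℓ=6, even), read p_5/q_5
step 0: (14, 1)  from 14·(1,0) + (0,1)
step 1: (15, 1)  from 1·(14,1) + (1,0)
step 2: (44, 3)  from 2·(15,1) + (14,1)
step 3: (147, 10)  from 3·(44,3) + (15,1)
step 4: (338, 23)  from 2·(147,10) + (44,3)
step 5: (485, 33)  from 1·(338,23) + (147,10)
fundamental: x₁=485, y₁=33  (since 235225 − 216·1089 = 1)
(485+33√216)^2 = 470449 + 32010√216
(485+33√216)^3 = 456335045 + 31049667√216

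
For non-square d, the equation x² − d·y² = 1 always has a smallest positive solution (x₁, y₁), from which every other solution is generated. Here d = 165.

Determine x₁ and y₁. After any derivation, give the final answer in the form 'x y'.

√165 = [12; 1,5,2,5,1,24, …], period ℓ=6 (even) → k=5
i=0: a=12 ⇒ p=12, q=1
i=1: a=1 ⇒ p=13, q=1
i=2: a=5 ⇒ p=77, q=6
i=3: a=2 ⇒ p=167, q=13
i=4: a=5 ⇒ p=912, q=71
i=5: a=1 ⇒ p=1079, q=84
fundamental: x₁=1079, y₁=84  (since 1164241 − 165·7056 = 1)

1079 84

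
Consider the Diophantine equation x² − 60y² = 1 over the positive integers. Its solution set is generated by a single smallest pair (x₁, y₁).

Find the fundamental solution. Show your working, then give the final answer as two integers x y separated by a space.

√60 → a₀=7, period (1,2,1,14); ℓ=4 even so k=3
i=0: a=7 ⇒ p=7, q=1
i=1: a=1 ⇒ p=8, q=1
i=2: a=2 ⇒ p=23, q=3
i=3: a=1 ⇒ p=31, q=4
→ (31, 4).  Check: 31²=961, 60·4²=960, difference 1.

31 4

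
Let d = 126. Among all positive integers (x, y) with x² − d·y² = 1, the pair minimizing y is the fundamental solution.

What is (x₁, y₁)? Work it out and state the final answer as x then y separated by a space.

449 40

√126 = [11; 4,2,4,22, …], period ℓ=4 (even) → k=3
a_0=11:  p_0=11·1+0=11,  q_0=11·0+1=1
a_1=4:  p_1=4·11+1=45,  q_1=4·1+0=4
a_2=2:  p_2=2·45+11=101,  q_2=2·4+1=9
a_3=4:  p_3=4·101+45=449,  q_3=4·9+4=40
fundamental: x₁=449, y₁=40  (since 201601 − 126·1600 = 1)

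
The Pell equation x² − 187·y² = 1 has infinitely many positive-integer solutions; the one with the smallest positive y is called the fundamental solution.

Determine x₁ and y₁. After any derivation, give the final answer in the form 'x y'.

d=187: √d = [13; 1,2,13,2,1,26] (ℓ=6, even), read p_5/q_5
i=0: a=13 ⇒ p=13, q=1
i=1: a=1 ⇒ p=14, q=1
i=2: a=2 ⇒ p=41, q=3
i=3: a=13 ⇒ p=547, q=40
i=4: a=2 ⇒ p=1135, q=83
i=5: a=1 ⇒ p=1682, q=123
fundamental: x₁=1682, y₁=123  (since 2829124 − 187·15129 = 1)

1682 123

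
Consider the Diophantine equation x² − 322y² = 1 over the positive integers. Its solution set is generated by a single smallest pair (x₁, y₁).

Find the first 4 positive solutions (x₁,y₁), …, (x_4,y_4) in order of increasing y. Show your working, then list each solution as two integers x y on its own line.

323 18
208657 11628
134792099 7511670
87075487297 4852527192

√322 → a₀=17, period (1,16,1,34); ℓ=4 even so k=3
i=0: a=17 ⇒ p=17, q=1
i=1: a=1 ⇒ p=18, q=1
i=2: a=16 ⇒ p=305, q=17
i=3: a=1 ⇒ p=323, q=18
→ (323, 18).  Check: 323²=104329, 322·18²=104328, difference 1.
(323+18√322)^2 = 208657 + 11628√322
(323+18√322)^3 = 134792099 + 7511670√322
(323+18√322)^4 = 87075487297 + 4852527192√322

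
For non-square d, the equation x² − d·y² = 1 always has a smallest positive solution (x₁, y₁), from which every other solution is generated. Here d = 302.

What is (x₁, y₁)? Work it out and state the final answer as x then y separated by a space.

√302 = [17; 2,1,1,1,4,…,1,2,34, …], period ℓ=16 (even) → k=15
step 0: (17, 1)  from 17·(1,0) + (0,1)
step 1: (35, 2)  from 2·(17,1) + (1,0)
step 2: (52, 3)  from 1·(35,2) + (17,1)
…
step 5: (643, 37)  from 4·(139,8) + (87,5)
step 6: (1425, 82)  from 2·(643,37) + (139,8)
step 7: (2068, 119)  from 1·(1425,82) + (643,37)
step 8: (34513, 1986)  from 16·(2068,119) + (1425,82)
step 9: (36581, 2105)  from 1·(34513,1986) + (2068,119)
step 10: (107675, 6196)  from 2·(36581,2105) + (34513,1986)
step 11: (467281, 26889)  from 4·(107675,6196) + (36581,2105)
step 12: (574956, 33085)  from 1·(467281,26889) + (107675,6196)
step 13: (1042237, 59974)  from 1·(574956,33085) + (467281,26889)
step 14: (1617193, 93059)  from 1·(1042237,59974) + (574956,33085)
step 15: (4276623, 246092)  from 2·(1617193,93059) + (1042237,59974)
fundamental: x₁=4276623, y₁=246092  (since 18289504284129 − 302·60561272464 = 1)

4276623 246092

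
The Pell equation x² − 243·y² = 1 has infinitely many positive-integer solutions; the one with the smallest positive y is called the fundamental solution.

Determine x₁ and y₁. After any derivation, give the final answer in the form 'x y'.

[15; 1,1,2,3,15,3,2,1,1,30] for √243; ℓ=10 ⇒ convergent index 9
k=0  a_k=15  p_k/q_k = 15/1
…
k=8  a_k=1  p_k/q_k = 41325/2651
k=9  a_k=1  p_k/q_k = 70226/4505
(x₁, y₁) = (70226, 4505);  70226² − 243·4505² = 1 ✓

70226 4505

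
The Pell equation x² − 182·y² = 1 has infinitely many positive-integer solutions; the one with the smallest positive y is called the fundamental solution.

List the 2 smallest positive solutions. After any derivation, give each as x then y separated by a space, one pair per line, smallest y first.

27 2
1457 108

√182 = [13; 2,26, …], period ℓ=2 (even) → k=1
k=0  a_k=13  p_k/q_k = 13/1
k=1  a_k=2  p_k/q_k = 27/2
fundamental: x₁=27, y₁=2  (since 729 − 182·4 = 1)
n=2: (27,2)∘(27,2) = (27·27+182·2·2, 27·2+2·27) = (1457,108)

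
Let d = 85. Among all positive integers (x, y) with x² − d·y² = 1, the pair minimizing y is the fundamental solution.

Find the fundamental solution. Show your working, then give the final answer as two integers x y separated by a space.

285769 30996

[9; 4,1,1,4,18] for √85; ℓ=5 ⇒ convergent index 9
step 0: (9, 1)  from 9·(1,0) + (0,1)
step 1: (37, 4)  from 4·(9,1) + (1,0)
…
step 3: (83, 9)  from 1·(46,5) + (37,4)
…
step 5: (6887, 747)  from 18·(378,41) + (83,9)
…
step 8: (62739, 6805)  from 1·(34813,3776) + (27926,3029)
step 9: (285769, 30996)  from 4·(62739,6805) + (34813,3776)
→ (285769, 30996).  Check: 285769²=81663921361, 85·30996²=81663921360, difference 1.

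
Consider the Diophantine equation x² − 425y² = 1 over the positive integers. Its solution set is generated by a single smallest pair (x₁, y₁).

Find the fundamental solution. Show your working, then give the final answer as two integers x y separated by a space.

√425 = [20; 1,1,1,1,1,1,40, …], period ℓ=7 (odd) → k=13
i=0: a=20 ⇒ p=20, q=1
i=1: a=1 ⇒ p=21, q=1
…
i=3: a=1 ⇒ p=62, q=3
i=4: a=1 ⇒ p=103, q=5
i=5: a=1 ⇒ p=165, q=8
…
i=7: a=40 ⇒ p=10885, q=528
i=8: a=1 ⇒ p=11153, q=541
i=9: a=1 ⇒ p=22038, q=1069
…
i=12: a=1 ⇒ p=88420, q=4289
i=13: a=1 ⇒ p=143649, q=6968
(x₁, y₁) = (143649, 6968);  143649² − 425·6968² = 1 ✓

143649 6968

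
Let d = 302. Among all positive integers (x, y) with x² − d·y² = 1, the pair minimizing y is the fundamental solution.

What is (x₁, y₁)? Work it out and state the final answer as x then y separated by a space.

√302 → a₀=17, period (2,1,1,1,4,…,1,2,34); ℓ=16 even so k=15
i=0: a=17 ⇒ p=17, q=1
…
i=3: a=1 ⇒ p=87, q=5
…
i=7: a=1 ⇒ p=2068, q=119
i=8: a=16 ⇒ p=34513, q=1986
…
i=13: a=1 ⇒ p=1042237, q=59974
i=14: a=1 ⇒ p=1617193, q=93059
i=15: a=2 ⇒ p=4276623, q=246092
(x₁, y₁) = (4276623, 246092);  4276623² − 302·246092² = 1 ✓

4276623 246092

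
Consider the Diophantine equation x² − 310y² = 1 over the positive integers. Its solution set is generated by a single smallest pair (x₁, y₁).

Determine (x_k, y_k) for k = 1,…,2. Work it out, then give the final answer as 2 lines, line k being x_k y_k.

d=310: √d = [17; 1,1,1,1,5,…,1,1,34] (ℓ=16, even), read p_15/q_15
i=0: a=17 ⇒ p=17, q=1
…
i=2: a=1 ⇒ p=35, q=2
i=3: a=1 ⇒ p=53, q=3
i=4: a=1 ⇒ p=88, q=5
i=5: a=5 ⇒ p=493, q=28
…
i=7: a=1 ⇒ p=2060, q=117
i=8: a=2 ⇒ p=5687, q=323
…
i=10: a=3 ⇒ p=28928, q=1643
i=11: a=5 ⇒ p=152387, q=8655
i=12: a=1 ⇒ p=181315, q=10298
…
i=14: a=1 ⇒ p=515017, q=29251
i=15: a=1 ⇒ p=848719, q=48204
(x₁, y₁) = (848719, 48204);  848719² − 310·48204² = 1 ✓
(x_2, y_2) = (848719·848719 + 310·48204·48204, 848719·48204 + 48204·848719) = (1440647881921, 81823301352)

848719 48204
1440647881921 81823301352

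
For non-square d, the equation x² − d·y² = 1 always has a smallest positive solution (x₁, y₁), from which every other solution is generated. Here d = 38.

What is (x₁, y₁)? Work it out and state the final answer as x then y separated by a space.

37 6

√38 → a₀=6, period (6,12); ℓ=2 even so k=1
k=0  a_k=6  p_k/q_k = 6/1
k=1  a_k=6  p_k/q_k = 37/6
fundamental: x₁=37, y₁=6  (since 1369 − 38·36 = 1)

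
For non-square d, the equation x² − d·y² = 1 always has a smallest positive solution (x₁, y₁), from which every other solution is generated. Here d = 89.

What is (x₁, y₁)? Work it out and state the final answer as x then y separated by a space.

√89 = [9; 2,3,3,2,18, …], period ℓ=5 (odd) → k=9
step 0: (9, 1)  from 9·(1,0) + (0,1)
step 1: (19, 2)  from 2·(9,1) + (1,0)
…
step 4: (500, 53)  from 2·(217,23) + (66,7)
…
step 8: (216991, 23001)  from 3·(66019,6998) + (18934,2007)
step 9: (500001, 53000)  from 2·(216991,23001) + (66019,6998)
(x₁, y₁) = (500001, 53000);  500001² − 89·53000² = 1 ✓

500001 53000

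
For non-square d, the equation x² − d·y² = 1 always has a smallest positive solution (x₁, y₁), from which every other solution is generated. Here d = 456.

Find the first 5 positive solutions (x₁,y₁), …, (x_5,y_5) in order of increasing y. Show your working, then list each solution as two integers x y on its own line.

d=456: √d = [21; 2,1,4,1,2,42] (ℓ=6, even), read p_5/q_5
k=0  a_k=21  p_k/q_k = 21/1
…
k=2  a_k=1  p_k/q_k = 64/3
…
k=4  a_k=1  p_k/q_k = 363/17
k=5  a_k=2  p_k/q_k = 1025/48
fundamental: x₁=1025, y₁=48  (since 1050625 − 456·2304 = 1)
k=2:  x_2 = 1025·1025+456·48·48 = 2101249,  y_2 = 1025·48+48·1025 = 98400
k=3:  x_3 = 1025·2101249+456·48·98400 = 4307559425,  y_3 = 1025·98400+48·2101249 = 201719952
k=4:  x_4 = 1025·4307559425+456·48·201719952 = 8830494720001,  y_4 = 1025·201719952+48·4307559425 = 413525803200
k=5:  x_5 = 1025·8830494720001+456·48·413525803200 = 18102509868442625,  y_5 = 1025·413525803200+48·8830494720001 = 847727694840048

1025 48
2101249 98400
4307559425 201719952
8830494720001 413525803200
18102509868442625 847727694840048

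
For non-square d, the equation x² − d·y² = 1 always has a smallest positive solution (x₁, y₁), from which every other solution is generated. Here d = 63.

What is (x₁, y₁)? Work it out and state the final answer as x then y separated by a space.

d=63: √d = [7; 1,14] (ℓ=2, even), read p_1/q_1
i=0: a=7 ⇒ p=7, q=1
i=1: a=1 ⇒ p=8, q=1
→ (8, 1).  Check: 8²=64, 63·1²=63, difference 1.

8 1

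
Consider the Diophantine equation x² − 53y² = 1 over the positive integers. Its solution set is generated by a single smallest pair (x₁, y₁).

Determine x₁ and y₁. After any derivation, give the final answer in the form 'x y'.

[7; 3,1,1,3,14] for √53; ℓ=5 ⇒ convergent index 9
step 0: (7, 1)  from 7·(1,0) + (0,1)
step 1: (22, 3)  from 3·(7,1) + (1,0)
step 2: (29, 4)  from 1·(22,3) + (7,1)
step 3: (51, 7)  from 1·(29,4) + (22,3)
step 4: (182, 25)  from 3·(51,7) + (29,4)
step 5: (2599, 357)  from 14·(182,25) + (51,7)
step 6: (7979, 1096)  from 3·(2599,357) + (182,25)
…
step 8: (18557, 2549)  from 1·(10578,1453) + (7979,1096)
step 9: (66249, 9100)  from 3·(18557,2549) + (10578,1453)
→ (66249, 9100).  Check: 66249²=4388930001, 53·9100²=4388930000, difference 1.

66249 9100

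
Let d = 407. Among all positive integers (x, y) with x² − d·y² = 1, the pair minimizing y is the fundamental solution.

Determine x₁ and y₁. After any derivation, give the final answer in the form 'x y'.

2663 132

[20; 5,1,2,1,5,40] for √407; ℓ=6 ⇒ convergent index 5
a_0=20:  p_0=20·1+0=20,  q_0=20·0+1=1
a_1=5:  p_1=5·20+1=101,  q_1=5·1+0=5
a_2=1:  p_2=1·101+20=121,  q_2=1·5+1=6
a_3=2:  p_3=2·121+101=343,  q_3=2·6+5=17
a_4=1:  p_4=1·343+121=464,  q_4=1·17+6=23
a_5=5:  p_5=5·464+343=2663,  q_5=5·23+17=132
fundamental: x₁=2663, y₁=132  (since 7091569 − 407·17424 = 1)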